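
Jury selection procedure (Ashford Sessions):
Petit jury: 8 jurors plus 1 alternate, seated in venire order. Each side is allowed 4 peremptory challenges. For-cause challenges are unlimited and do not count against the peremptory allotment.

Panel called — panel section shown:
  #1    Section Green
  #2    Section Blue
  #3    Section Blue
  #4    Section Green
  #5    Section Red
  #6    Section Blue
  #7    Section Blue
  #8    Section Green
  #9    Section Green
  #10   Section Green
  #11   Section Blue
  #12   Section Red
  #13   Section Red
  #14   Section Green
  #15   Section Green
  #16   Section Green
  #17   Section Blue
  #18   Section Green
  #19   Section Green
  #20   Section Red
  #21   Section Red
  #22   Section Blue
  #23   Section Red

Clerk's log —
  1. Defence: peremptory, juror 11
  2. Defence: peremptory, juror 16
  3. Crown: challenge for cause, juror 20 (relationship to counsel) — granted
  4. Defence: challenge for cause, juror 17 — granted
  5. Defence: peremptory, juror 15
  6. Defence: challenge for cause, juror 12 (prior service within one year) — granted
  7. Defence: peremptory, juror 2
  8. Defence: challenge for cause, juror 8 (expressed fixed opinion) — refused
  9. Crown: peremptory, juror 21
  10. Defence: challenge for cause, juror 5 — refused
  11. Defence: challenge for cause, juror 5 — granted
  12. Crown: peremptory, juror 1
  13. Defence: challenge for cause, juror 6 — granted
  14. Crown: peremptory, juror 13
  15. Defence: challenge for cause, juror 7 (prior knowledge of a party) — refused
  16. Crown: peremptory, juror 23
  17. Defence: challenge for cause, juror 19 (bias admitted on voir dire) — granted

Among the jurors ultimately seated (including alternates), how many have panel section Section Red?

0

Removed: #1, #2, #5, #6, #11, #12, #13, #15, #16, #17, #19, #20, #21, #23.
Seated (9 incl. alternates): #3, #4, #7, #8, #9, #10, #14, #18, #22.
None of those are in Section Red → 0.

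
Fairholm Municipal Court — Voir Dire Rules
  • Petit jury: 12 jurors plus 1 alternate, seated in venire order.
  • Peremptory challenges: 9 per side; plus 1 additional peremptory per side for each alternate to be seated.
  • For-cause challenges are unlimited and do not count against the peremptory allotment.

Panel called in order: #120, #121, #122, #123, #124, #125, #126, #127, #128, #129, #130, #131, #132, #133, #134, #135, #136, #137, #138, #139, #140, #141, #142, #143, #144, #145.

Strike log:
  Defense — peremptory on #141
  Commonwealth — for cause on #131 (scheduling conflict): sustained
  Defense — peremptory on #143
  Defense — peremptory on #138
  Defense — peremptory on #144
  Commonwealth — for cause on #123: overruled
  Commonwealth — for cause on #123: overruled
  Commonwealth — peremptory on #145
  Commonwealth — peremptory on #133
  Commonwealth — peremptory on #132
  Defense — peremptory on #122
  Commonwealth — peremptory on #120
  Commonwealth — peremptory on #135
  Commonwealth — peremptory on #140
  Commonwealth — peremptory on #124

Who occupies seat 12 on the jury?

139

Removed: #120, #122, #124, #131, #132, #133, #135, #138, #140, #141, #143, #144, #145. (#123 stays — for-cause denied.)
Seating in order: seats 1–12 → #121, #123, #125, #126, #127, #128, #129, #130, #134, #136, #137, #139; alternates → #142.
So seat 12 is #139.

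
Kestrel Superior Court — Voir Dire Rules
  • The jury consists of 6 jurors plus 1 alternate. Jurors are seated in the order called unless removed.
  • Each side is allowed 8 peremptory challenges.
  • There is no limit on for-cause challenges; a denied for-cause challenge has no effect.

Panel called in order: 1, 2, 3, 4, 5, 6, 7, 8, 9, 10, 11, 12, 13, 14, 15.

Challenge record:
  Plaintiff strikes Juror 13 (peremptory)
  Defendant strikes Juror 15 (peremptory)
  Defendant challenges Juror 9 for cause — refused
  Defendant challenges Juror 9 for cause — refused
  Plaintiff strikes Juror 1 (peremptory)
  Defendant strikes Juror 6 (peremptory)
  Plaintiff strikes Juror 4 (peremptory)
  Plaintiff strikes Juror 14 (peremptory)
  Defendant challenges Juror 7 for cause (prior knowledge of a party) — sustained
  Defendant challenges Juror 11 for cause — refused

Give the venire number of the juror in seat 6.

10

Removed: #1, #4, #6, #7, #13, #14, #15. (#9, #11 stay — for-cause denied.)
Seating in order: seats 1–6 → #2, #3, #5, #8, #9, #10; alternates → #11.
So seat 6 is #10.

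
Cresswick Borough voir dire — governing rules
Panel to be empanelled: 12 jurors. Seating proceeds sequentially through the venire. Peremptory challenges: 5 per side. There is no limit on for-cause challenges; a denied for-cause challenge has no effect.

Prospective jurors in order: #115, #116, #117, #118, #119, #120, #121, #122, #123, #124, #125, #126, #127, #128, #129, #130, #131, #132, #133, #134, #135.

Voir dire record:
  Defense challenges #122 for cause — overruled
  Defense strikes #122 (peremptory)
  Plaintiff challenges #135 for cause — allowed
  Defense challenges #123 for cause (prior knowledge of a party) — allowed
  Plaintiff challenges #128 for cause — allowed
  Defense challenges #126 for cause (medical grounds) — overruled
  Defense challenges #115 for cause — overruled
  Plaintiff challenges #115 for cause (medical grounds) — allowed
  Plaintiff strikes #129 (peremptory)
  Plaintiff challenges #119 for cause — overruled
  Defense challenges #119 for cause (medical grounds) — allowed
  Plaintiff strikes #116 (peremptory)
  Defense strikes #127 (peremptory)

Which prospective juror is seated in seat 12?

Removed: #115, #116, #119, #122, #123, #127, #128, #129, #135. (#126 stays — for-cause denied.)
Seating in order: seats 1–12 → #117, #118, #120, #121, #124, #125, #126, #130, #131, #132, #133, #134.
So seat 12 is #134.

134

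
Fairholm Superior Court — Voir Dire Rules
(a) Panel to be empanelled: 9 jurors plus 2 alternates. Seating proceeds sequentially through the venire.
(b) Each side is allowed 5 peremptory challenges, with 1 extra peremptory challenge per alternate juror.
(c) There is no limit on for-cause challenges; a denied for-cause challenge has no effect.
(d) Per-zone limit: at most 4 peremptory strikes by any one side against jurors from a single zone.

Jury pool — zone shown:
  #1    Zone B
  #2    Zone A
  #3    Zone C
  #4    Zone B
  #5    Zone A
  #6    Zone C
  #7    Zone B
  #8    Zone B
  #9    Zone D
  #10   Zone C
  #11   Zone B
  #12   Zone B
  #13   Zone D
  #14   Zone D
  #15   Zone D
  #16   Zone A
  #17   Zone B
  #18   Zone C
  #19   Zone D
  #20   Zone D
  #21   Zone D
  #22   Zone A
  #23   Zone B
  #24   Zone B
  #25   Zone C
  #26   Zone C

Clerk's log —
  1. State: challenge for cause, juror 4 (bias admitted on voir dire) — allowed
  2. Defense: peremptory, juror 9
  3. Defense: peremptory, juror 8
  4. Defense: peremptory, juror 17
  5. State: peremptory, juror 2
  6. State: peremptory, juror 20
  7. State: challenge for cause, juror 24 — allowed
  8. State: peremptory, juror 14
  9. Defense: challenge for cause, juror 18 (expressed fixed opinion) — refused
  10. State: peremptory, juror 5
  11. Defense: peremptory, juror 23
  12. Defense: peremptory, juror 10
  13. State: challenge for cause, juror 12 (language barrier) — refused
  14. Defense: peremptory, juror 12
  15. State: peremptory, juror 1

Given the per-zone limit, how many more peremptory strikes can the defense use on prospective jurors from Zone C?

Defense peremptories so far: #9, #8, #17, #23, #10, #12 — 6 of 7 used, 1 left overall.
Against Zone C: #10 — 1 used; per-zone cap 4 leaves 3.
Binding limit: min(1, 3) = 1.

1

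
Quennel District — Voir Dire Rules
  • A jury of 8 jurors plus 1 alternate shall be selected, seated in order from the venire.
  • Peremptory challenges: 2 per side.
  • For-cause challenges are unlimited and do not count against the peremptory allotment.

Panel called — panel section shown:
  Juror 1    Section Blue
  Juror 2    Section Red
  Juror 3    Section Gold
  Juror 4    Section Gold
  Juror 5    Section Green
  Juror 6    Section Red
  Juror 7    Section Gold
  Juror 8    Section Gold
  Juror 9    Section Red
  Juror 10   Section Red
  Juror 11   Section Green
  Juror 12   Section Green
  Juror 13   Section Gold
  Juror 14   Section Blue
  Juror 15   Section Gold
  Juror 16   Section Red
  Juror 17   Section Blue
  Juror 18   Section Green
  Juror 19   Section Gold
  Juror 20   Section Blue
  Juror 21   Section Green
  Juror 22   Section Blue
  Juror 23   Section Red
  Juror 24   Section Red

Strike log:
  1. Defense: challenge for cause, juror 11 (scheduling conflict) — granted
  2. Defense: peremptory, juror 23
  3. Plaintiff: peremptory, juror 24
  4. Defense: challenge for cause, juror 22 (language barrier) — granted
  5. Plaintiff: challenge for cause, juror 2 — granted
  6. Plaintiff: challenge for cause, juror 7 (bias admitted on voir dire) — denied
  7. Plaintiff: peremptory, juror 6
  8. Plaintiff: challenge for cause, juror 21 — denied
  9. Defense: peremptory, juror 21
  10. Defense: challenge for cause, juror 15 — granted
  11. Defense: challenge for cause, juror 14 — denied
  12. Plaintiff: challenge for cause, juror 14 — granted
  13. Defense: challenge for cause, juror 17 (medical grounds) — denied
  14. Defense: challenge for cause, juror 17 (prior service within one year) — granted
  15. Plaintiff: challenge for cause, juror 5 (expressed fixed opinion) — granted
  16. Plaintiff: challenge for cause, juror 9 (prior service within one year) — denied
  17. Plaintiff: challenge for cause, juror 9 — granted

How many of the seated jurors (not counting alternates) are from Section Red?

Removed: #2, #5, #6, #9, #11, #14, #15, #17, #21, #22, #23, #24.
Seated jurors 1–8: #1, #3, #4, #7, #8, #10, #12, #13 (alternates #16 not counted).
Of those, in Section Red: #10 → 1.

1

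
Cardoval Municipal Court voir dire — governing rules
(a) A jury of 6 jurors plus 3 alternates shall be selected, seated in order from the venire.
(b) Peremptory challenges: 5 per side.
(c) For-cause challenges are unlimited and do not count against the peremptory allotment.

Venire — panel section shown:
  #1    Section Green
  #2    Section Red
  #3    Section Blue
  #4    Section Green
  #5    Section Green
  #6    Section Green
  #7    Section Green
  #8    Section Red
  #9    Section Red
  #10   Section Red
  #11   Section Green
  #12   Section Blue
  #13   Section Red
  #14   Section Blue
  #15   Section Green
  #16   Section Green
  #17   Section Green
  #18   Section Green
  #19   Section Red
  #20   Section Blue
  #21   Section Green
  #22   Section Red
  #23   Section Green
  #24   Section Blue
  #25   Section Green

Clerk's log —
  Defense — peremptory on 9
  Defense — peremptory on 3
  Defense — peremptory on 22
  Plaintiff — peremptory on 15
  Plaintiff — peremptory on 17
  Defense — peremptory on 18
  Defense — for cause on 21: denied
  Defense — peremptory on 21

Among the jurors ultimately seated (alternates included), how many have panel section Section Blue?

0

Removed: #3, #9, #15, #17, #18, #21, #22.
Seated (9 incl. alternates): #1, #2, #4, #5, #6, #7, #8, #10, #11.
None of those are in Section Blue → 0.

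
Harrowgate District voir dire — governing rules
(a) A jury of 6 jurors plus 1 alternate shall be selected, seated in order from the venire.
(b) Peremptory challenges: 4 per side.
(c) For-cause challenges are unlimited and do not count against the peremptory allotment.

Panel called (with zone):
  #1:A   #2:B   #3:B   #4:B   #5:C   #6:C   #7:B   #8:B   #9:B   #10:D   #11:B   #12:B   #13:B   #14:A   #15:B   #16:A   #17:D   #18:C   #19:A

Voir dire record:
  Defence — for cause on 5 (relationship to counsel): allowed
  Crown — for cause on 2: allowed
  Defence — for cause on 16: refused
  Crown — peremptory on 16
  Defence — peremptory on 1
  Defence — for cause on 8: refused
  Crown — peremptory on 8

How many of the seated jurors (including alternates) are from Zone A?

0

Removed: #1, #2, #5, #8, #16.
Seated (7 incl. alternates): #3, #4, #6, #7, #9, #10, #11.
None of those are in Zone A → 0.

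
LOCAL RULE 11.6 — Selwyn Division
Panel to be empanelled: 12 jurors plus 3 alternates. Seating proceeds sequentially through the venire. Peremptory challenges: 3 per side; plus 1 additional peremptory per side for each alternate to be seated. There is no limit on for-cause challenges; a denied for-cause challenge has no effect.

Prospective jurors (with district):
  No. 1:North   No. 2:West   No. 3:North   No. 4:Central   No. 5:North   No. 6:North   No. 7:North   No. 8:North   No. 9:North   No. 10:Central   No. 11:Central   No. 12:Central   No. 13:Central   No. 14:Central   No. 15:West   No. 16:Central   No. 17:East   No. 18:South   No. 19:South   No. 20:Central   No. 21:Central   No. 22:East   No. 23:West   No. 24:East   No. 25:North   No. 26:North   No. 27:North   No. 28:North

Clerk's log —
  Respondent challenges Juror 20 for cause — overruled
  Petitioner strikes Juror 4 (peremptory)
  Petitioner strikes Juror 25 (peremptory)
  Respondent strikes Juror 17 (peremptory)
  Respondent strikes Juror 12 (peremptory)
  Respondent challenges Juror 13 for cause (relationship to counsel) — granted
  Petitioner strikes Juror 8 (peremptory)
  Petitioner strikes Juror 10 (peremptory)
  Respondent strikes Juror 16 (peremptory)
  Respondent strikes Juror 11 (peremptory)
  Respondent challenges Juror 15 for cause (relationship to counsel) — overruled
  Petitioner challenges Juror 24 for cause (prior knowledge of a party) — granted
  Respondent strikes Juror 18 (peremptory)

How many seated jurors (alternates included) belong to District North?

Removed: #4, #8, #10, #11, #12, #13, #16, #17, #18, #24, #25.
Seated (15 incl. alternates): #1, #2, #3, #5, #6, #7, #9, #14, #15, #19, #20, #21, #22, #23, #26.
Of those, in District North: #1, #3, #5, #6, #7, #9, #26 → 7.

7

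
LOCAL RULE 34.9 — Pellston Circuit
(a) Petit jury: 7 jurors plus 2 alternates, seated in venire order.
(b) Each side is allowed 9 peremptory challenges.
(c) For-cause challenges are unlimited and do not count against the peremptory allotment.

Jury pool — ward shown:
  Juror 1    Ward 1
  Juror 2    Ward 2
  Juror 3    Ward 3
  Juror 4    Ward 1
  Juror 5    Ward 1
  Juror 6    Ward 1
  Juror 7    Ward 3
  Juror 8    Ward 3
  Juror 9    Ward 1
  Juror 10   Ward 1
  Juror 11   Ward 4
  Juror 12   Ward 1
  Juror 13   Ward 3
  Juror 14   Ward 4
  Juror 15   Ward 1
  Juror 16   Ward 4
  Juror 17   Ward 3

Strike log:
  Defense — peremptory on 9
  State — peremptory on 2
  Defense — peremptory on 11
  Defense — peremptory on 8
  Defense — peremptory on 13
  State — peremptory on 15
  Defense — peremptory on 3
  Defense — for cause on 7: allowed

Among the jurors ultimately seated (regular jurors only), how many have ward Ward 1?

6

Removed: #2, #3, #7, #8, #9, #11, #13, #15.
Seated jurors 1–7: #1, #4, #5, #6, #10, #12, #14 (alternates #16, #17 not counted).
Of those, in Ward 1: #1, #4, #5, #6, #10, #12 → 6.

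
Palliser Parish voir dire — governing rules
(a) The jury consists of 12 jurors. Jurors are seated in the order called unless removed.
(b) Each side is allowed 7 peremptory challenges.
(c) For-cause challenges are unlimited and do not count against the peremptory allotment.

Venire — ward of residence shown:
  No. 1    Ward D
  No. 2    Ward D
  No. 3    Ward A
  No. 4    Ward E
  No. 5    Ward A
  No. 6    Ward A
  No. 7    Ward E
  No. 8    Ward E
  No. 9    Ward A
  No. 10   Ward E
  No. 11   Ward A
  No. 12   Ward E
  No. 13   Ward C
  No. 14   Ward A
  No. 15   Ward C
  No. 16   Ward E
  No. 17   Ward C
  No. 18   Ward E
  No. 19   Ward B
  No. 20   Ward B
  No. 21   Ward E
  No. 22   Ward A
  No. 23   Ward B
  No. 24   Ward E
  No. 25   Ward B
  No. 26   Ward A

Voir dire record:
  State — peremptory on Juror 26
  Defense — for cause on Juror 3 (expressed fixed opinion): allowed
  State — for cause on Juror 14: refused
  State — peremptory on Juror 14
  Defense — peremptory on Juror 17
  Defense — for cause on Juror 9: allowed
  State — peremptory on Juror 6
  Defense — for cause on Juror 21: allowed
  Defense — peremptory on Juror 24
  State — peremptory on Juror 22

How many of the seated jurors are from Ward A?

Removed: #3, #6, #9, #14, #17, #21, #22, #24, #26.
Seated jurors 1–12: #1, #2, #4, #5, #7, #8, #10, #11, #12, #13, #15, #16.
Of those, in Ward A: #5, #11 → 2.

2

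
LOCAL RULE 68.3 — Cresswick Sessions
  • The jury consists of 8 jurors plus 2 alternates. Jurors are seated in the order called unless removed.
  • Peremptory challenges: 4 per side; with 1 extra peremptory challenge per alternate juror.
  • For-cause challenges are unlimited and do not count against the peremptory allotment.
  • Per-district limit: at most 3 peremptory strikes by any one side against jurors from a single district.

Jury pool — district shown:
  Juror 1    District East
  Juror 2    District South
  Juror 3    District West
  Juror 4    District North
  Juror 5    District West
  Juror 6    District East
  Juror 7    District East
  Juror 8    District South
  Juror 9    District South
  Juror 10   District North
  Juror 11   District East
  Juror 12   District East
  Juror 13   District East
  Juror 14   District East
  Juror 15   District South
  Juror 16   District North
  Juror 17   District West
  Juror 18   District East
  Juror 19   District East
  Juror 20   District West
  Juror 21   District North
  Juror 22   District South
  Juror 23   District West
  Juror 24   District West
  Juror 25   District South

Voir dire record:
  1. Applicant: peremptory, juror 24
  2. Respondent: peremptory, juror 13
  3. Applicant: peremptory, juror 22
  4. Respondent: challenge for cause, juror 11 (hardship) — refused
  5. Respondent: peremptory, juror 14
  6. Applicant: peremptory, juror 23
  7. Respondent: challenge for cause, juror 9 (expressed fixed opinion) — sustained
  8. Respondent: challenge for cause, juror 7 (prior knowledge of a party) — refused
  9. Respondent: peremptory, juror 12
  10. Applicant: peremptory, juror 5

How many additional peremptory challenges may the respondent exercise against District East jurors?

Respondent peremptories so far: #13, #14, #12 — 3 of 6 used, 3 left overall.
Against District East: #13, #14, #12 — 3 used; per-district cap 3 leaves 0.
Binding limit: min(3, 0) = 0.

0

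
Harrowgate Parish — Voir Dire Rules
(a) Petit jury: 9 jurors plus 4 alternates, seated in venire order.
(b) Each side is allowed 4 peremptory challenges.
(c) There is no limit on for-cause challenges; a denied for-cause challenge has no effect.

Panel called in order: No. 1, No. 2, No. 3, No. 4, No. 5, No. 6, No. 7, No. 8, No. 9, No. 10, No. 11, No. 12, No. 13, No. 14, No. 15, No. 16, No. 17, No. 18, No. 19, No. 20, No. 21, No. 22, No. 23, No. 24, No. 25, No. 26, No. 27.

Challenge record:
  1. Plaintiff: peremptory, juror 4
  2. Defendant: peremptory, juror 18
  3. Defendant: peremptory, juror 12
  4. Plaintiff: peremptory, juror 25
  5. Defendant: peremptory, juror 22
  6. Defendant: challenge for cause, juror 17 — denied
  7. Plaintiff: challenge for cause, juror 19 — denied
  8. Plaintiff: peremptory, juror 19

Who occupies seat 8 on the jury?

Removed: #4, #12, #18, #19, #22, #25. (#17 stays — for-cause denied.)
Seating in order: seats 1–9 → #1, #2, #3, #5, #6, #7, #8, #9, #10; alternates → #11, #13, #14, #15.
So seat 8 is #9.

9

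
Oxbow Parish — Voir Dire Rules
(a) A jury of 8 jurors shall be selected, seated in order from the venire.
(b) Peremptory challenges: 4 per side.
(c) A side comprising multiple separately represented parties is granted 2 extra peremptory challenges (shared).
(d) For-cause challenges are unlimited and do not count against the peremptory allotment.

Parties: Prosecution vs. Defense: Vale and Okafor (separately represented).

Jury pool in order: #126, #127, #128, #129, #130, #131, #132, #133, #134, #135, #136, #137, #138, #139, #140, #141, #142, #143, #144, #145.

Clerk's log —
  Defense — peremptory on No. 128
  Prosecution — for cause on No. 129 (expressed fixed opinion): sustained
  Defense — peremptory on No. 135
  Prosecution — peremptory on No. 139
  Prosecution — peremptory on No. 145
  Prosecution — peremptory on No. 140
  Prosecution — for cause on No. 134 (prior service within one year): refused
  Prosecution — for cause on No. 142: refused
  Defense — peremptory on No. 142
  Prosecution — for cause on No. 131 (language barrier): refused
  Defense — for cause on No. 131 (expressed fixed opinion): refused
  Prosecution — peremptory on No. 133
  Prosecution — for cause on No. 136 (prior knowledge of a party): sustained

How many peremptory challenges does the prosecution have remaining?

Prosecution allotment: 4.
Prosecution peremptories used: #139, #145, #140, #133 — 4 (for-cause on #129, #134, #142, #131, #136 don't count).
Remaining: 4 − 4 = 0.

0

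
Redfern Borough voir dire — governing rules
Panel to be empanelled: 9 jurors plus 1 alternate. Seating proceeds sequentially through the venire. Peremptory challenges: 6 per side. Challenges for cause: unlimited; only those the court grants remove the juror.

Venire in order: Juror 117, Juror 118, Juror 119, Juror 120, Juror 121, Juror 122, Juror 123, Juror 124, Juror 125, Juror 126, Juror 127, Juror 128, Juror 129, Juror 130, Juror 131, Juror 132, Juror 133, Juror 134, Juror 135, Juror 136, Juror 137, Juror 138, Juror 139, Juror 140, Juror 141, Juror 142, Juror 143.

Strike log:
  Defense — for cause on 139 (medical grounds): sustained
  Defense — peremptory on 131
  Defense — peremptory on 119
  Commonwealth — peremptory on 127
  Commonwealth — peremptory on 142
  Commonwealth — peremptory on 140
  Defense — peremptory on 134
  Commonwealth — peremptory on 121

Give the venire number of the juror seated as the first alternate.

129

Removed: #119, #121, #127, #131, #134, #139, #140, #142.
Seating in order: seats 1–9 → #117, #118, #120, #122, #123, #124, #125, #126, #128; alternates → #129.
So alternate 1 is #129.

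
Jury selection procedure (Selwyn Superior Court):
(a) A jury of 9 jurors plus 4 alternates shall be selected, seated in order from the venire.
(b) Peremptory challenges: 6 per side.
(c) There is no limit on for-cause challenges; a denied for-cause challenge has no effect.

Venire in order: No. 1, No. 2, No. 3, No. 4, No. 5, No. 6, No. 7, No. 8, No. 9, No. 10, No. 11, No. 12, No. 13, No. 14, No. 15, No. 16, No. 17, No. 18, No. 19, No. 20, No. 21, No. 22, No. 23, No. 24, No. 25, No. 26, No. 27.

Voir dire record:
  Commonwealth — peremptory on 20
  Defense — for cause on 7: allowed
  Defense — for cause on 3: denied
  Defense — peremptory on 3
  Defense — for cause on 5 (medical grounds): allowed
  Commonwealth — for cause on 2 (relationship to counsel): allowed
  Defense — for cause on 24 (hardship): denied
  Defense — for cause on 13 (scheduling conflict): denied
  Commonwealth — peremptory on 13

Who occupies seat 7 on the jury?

Removed: #2, #3, #5, #7, #13, #20. (#24 stays — for-cause denied.)
Seating in order: seats 1–9 → #1, #4, #6, #8, #9, #10, #11, #12, #14; alternates → #15, #16, #17, #18.
So seat 7 is #11.

11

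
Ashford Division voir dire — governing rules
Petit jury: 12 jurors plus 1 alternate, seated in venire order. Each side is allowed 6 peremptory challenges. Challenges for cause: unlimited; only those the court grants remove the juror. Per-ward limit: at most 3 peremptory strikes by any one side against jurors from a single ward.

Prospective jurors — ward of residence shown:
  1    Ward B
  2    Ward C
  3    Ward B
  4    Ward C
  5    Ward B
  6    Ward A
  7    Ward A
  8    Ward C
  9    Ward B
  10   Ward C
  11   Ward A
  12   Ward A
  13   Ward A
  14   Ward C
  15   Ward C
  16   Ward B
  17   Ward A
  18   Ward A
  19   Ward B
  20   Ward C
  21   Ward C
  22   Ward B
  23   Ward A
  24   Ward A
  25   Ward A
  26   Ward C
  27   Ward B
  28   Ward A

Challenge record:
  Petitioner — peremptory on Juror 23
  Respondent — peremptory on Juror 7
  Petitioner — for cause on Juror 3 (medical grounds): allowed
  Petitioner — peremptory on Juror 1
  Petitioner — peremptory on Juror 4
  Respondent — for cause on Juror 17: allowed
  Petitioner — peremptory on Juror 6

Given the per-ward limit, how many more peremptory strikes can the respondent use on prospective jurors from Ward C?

Respondent peremptories so far: #7 — 1 of 6 used, 5 left overall.
Against Ward C: none yet — per-ward cap 3 leaves 3.
Binding limit: min(5, 3) = 3.

3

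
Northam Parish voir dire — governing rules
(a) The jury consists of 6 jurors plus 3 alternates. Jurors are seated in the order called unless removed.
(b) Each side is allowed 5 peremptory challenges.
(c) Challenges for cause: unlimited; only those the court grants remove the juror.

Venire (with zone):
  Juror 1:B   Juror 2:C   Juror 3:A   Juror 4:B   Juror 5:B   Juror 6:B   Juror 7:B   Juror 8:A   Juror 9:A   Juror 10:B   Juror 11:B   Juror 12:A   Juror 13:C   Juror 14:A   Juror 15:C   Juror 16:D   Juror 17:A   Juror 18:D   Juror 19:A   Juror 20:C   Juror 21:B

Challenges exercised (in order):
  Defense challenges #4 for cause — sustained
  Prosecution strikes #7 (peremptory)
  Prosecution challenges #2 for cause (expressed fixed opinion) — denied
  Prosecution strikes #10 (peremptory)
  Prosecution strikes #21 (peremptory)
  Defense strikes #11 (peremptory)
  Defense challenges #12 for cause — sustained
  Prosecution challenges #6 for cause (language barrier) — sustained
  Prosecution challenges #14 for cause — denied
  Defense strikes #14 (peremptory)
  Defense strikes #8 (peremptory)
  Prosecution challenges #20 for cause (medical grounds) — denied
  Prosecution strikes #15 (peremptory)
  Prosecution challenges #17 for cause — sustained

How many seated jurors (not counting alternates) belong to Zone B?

Removed: #4, #6, #7, #8, #10, #11, #12, #14, #15, #17, #21.
Seated jurors 1–6: #1, #2, #3, #5, #9, #13 (alternates #16, #18, #19 not counted).
Of those, in Zone B: #1, #5 → 2.

2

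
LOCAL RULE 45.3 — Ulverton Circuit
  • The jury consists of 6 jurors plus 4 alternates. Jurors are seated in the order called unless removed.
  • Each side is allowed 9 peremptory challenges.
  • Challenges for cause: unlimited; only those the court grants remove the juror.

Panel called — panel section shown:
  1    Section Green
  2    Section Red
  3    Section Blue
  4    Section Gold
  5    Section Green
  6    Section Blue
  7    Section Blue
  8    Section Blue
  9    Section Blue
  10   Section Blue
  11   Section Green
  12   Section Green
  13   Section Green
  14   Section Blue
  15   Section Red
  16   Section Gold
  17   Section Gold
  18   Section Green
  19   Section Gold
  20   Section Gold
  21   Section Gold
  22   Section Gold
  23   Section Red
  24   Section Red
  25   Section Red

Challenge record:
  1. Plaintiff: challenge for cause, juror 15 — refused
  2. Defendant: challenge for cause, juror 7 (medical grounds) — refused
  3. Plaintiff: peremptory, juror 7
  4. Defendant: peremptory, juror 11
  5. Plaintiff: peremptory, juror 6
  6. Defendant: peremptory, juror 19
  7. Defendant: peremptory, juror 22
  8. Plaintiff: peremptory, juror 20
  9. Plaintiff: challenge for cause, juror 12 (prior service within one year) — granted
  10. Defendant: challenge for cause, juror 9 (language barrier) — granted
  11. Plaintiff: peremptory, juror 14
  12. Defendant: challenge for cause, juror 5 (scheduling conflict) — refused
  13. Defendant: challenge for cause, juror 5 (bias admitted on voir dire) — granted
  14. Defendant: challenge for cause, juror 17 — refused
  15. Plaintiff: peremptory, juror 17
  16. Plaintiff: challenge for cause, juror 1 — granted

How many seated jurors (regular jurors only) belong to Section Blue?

Removed: #1, #5, #6, #7, #9, #11, #12, #14, #17, #19, #20, #22.
Seated jurors 1–6: #2, #3, #4, #8, #10, #13 (alternates #15, #16, #18, #21 not counted).
Of those, in Section Blue: #3, #8, #10 → 3.

3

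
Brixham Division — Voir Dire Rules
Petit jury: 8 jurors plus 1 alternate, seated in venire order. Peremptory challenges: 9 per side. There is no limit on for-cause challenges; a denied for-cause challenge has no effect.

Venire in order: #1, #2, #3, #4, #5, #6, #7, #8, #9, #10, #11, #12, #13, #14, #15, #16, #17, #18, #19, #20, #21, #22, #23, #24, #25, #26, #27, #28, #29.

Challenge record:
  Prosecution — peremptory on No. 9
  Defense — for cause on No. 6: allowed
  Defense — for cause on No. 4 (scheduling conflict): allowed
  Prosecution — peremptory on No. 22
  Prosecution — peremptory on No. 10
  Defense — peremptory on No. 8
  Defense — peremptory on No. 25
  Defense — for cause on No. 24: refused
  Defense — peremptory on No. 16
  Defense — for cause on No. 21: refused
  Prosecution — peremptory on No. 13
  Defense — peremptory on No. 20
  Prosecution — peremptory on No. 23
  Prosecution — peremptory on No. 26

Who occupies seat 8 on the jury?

Removed: #4, #6, #8, #9, #10, #13, #16, #20, #22, #23, #25, #26. (#21, #24 stay — for-cause denied.)
Filling seats in venire order through position 8: #1, #2, #3, #5, #7, #11, #12, #14.
So seat 8 is #14.

14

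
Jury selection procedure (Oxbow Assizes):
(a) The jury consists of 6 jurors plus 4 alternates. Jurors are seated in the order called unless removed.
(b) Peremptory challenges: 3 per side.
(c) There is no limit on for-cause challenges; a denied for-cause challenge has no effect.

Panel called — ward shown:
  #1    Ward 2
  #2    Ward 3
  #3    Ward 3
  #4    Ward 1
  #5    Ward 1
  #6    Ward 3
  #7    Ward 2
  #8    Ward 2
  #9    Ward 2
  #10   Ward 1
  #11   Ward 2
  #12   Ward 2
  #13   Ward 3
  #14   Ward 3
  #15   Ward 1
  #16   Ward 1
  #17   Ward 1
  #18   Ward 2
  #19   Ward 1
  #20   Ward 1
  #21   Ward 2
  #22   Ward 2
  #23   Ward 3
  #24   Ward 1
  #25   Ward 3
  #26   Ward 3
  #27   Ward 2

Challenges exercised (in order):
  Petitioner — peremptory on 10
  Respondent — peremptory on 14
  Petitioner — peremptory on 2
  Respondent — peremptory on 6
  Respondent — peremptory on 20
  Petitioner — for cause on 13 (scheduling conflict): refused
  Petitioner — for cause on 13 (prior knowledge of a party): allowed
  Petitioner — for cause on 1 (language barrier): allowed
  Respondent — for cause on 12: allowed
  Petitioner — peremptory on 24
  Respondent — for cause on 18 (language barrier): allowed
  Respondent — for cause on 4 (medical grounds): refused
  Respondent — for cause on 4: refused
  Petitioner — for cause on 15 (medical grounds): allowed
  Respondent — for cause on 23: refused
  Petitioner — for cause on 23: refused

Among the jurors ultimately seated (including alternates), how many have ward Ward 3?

Removed: #1, #2, #6, #10, #12, #13, #14, #15, #18, #20, #24.
Seated (10 incl. alternates): #3, #4, #5, #7, #8, #9, #11, #16, #17, #19.
Of those, in Ward 3: #3 → 1.

1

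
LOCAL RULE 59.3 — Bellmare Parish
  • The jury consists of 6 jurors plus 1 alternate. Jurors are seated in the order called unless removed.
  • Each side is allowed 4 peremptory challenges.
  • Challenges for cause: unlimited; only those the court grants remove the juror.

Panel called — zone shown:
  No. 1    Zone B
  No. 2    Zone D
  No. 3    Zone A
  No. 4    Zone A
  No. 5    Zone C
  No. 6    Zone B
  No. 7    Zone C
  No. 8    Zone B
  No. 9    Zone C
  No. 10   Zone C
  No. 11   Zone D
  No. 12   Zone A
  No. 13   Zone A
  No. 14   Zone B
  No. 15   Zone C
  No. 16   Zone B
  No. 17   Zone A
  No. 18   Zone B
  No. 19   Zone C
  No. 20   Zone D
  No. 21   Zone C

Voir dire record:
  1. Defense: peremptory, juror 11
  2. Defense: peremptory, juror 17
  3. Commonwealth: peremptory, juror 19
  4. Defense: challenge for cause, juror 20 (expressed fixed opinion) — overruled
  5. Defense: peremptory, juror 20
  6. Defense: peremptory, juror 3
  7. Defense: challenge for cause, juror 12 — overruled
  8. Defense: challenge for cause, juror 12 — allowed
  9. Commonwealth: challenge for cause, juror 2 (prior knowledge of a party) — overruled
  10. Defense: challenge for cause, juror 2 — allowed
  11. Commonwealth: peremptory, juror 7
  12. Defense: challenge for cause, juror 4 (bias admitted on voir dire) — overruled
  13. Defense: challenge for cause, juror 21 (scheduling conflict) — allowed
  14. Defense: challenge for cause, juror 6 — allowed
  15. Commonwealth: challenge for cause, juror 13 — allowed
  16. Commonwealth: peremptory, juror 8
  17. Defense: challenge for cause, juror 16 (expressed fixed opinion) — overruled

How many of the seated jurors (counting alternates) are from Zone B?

2

Removed: #2, #3, #6, #7, #8, #11, #12, #13, #17, #19, #20, #21.
Seated (7 incl. alternates): #1, #4, #5, #9, #10, #14, #15.
Of those, in Zone B: #1, #14 → 2.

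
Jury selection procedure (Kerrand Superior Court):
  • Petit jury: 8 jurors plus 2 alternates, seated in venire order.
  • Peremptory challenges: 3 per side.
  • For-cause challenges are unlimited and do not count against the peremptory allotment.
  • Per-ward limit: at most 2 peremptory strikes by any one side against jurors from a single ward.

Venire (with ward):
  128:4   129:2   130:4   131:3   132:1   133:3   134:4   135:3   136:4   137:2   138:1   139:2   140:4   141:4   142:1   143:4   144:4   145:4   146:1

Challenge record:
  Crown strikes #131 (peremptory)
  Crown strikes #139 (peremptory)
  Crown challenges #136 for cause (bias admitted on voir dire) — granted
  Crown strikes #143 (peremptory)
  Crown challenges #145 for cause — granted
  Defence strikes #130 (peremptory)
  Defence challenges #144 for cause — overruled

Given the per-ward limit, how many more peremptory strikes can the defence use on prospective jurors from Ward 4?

1

Defence peremptories so far: #130 — 1 of 3 used, 2 left overall.
Against Ward 4: #130 — 1 used; per-ward cap 2 leaves 1.
Binding limit: min(2, 1) = 1.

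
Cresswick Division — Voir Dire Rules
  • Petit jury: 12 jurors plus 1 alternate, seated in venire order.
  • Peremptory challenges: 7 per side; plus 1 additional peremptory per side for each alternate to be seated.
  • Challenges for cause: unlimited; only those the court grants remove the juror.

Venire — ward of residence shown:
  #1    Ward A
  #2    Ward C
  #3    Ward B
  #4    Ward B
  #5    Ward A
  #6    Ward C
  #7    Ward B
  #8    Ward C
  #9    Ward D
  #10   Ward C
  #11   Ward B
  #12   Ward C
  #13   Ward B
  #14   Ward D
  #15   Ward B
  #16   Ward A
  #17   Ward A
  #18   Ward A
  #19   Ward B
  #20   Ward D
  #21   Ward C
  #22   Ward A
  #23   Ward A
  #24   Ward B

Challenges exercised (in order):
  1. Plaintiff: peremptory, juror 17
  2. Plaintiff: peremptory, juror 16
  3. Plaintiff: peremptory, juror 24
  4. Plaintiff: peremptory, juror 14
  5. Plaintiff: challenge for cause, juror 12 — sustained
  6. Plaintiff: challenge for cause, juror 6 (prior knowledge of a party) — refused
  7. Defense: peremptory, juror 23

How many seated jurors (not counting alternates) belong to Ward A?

Removed: #12, #14, #16, #17, #23, #24.
Seated jurors 1–12: #1, #2, #3, #4, #5, #6, #7, #8, #9, #10, #11, #13 (alternates #15 not counted).
Of those, in Ward A: #1, #5 → 2.

2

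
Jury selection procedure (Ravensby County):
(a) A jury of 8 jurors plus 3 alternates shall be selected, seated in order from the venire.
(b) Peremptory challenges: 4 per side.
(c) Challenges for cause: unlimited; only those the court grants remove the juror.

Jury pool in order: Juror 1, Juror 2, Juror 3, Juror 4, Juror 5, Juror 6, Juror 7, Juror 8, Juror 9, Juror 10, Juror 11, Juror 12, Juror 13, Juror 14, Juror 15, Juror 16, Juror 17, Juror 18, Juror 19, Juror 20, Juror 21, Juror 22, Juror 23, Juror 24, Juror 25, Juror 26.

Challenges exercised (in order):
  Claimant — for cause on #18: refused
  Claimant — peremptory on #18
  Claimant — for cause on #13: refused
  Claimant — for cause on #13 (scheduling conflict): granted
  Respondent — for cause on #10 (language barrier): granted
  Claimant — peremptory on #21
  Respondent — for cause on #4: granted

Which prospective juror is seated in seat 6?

Removed: #4, #10, #13, #18, #21.
Filling seats in venire order through position 6: #1, #2, #3, #5, #6, #7.
So seat 6 is #7.

7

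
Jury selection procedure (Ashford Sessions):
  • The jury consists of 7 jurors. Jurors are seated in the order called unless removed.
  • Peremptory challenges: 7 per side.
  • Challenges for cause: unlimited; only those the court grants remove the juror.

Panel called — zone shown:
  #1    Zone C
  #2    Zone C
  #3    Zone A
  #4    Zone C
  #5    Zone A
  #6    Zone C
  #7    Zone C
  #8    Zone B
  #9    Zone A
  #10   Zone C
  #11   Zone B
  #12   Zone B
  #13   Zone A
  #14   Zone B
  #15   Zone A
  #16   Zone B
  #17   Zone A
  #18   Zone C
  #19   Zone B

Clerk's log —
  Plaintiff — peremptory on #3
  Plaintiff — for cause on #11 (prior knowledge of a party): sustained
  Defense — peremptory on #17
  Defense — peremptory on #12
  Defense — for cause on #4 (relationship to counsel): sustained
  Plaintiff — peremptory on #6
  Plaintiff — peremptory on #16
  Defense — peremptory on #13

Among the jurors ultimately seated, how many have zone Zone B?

1

Removed: #3, #4, #6, #11, #12, #13, #16, #17.
Seated jurors 1–7: #1, #2, #5, #7, #8, #9, #10.
Of those, in Zone B: #8 → 1.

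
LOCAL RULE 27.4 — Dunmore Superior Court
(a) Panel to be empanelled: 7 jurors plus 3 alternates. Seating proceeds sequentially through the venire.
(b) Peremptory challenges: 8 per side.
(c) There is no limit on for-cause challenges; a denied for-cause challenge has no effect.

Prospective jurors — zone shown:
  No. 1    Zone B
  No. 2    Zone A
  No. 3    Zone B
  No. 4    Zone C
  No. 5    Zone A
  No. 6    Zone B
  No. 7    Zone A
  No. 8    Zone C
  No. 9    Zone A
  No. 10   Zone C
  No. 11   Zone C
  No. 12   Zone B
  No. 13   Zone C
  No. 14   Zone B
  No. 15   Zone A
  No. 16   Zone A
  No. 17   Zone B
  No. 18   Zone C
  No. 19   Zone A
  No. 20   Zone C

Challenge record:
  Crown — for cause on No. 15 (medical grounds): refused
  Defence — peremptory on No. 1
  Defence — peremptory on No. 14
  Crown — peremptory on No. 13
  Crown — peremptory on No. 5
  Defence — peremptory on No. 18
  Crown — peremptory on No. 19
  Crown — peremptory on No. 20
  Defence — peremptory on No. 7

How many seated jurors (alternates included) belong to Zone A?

Removed: #1, #5, #7, #13, #14, #18, #19, #20.
Seated (10 incl. alternates): #2, #3, #4, #6, #8, #9, #10, #11, #12, #15.
Of those, in Zone A: #2, #9, #15 → 3.

3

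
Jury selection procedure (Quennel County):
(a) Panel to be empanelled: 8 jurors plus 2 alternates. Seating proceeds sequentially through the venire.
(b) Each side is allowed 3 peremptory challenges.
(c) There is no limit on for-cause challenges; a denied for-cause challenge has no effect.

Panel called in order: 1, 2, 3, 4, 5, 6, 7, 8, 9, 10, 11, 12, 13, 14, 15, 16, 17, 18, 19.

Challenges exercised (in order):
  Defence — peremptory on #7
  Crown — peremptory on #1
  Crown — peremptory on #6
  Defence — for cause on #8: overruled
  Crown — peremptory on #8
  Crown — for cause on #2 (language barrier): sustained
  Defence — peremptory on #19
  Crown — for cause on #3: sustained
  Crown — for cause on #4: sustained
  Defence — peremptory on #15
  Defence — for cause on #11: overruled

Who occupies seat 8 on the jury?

16

Removed: #1, #2, #3, #4, #6, #7, #8, #15, #19. (#11 stays — for-cause denied.)
Seating in order: seats 1–8 → #5, #9, #10, #11, #12, #13, #14, #16; alternates → #17, #18.
So seat 8 is #16.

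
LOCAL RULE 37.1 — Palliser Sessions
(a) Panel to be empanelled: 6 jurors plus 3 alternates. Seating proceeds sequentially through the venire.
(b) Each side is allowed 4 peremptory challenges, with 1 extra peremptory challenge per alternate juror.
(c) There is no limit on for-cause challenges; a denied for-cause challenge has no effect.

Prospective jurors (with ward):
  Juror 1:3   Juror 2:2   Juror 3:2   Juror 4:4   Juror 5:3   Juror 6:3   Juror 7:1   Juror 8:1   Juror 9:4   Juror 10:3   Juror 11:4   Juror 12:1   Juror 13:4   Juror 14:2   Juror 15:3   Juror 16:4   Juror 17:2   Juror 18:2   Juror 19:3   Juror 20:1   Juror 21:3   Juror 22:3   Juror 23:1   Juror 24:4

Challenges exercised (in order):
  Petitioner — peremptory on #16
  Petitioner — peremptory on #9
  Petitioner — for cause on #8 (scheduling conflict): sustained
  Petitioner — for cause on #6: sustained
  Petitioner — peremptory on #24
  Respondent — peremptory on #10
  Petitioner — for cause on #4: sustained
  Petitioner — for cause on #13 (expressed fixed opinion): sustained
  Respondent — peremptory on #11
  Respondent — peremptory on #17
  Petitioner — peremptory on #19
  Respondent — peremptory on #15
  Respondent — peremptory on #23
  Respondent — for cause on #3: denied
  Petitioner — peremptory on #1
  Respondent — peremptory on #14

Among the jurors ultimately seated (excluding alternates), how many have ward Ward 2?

3

Removed: #1, #4, #6, #8, #9, #10, #11, #13, #14, #15, #16, #17, #19, #23, #24.
Seated jurors 1–6: #2, #3, #5, #7, #12, #18 (alternates #20, #21, #22 not counted).
Of those, in Ward 2: #2, #3, #18 → 3.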